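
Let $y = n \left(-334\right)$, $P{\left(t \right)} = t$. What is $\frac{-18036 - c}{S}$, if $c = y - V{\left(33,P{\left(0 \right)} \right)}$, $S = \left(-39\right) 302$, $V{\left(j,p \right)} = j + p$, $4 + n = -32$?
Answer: $\frac{10009}{3926} \approx 2.5494$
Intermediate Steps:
$n = -36$ ($n = -4 - 32 = -36$)
$y = 12024$ ($y = \left(-36\right) \left(-334\right) = 12024$)
$S = -11778$
$c = 11991$ ($c = 12024 - \left(33 + 0\right) = 12024 - 33 = 11991$)
$\frac{-18036 - c}{S} = \frac{-18036 - 11991}{-11778} = \left(-18036 - 11991\right) \left(- \frac{1}{11778}\right) = \left(-30027\right) \left(- \frac{1}{11778}\right) = \frac{10009}{3926}$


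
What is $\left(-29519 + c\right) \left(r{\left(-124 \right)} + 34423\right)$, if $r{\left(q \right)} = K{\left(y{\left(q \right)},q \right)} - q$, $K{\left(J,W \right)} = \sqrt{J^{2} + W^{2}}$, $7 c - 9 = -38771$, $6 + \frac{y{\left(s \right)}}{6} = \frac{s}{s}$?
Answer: $- \frac{8477661065}{7} - \frac{490790 \sqrt{4069}}{7} \approx -1.2156 \cdot 10^{9}$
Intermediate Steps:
$y{\left(s \right)} = -30$ ($y{\left(s \right)} = -36 + 6 \frac{s}{s} = -36 + 6 \cdot 1 = -36 + 6 = -30$)
$c = - \frac{38762}{7}$ ($c = \frac{9}{7} + \frac{1}{7} \left(-38771\right) = \frac{9}{7} - \frac{38771}{7} = - \frac{38762}{7} \approx -5537.4$)
$r{\left(q \right)} = \sqrt{900 + q^{2}} - q$ ($r{\left(q \right)} = \sqrt{\left(-30\right)^{2} + q^{2}} - q = \sqrt{900 + q^{2}} - q$)
$\left(-29519 + c\right) \left(r{\left(-124 \right)} + 34423\right) = \left(-29519 - \frac{38762}{7}\right) \left(\left(\sqrt{900 + \left(-124\right)^{2}} - -124\right) + 34423\right) = - \frac{245395 \left(\left(\sqrt{900 + 15376} + 124\right) + 34423\right)}{7} = - \frac{245395 \left(\left(\sqrt{16276} + 124\right) + 34423\right)}{7} = - \frac{245395 \left(\left(2 \sqrt{4069} + 124\right) + 34423\right)}{7} = - \frac{245395 \left(\left(124 + 2 \sqrt{4069}\right) + 34423\right)}{7} = - \frac{245395 \left(34547 + 2 \sqrt{4069}\right)}{7} = - \frac{8477661065}{7} - \frac{490790 \sqrt{4069}}{7}$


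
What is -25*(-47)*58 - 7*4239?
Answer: 38477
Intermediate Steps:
-25*(-47)*58 - 7*4239 = 1175*58 - 29673 = 68150 - 29673 = 38477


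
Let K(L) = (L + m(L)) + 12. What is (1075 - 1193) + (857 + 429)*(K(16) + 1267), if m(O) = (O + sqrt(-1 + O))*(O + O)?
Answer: 2323684 + 41152*sqrt(15) ≈ 2.4831e+6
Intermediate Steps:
m(O) = 2*O*(O + sqrt(-1 + O)) (m(O) = (O + sqrt(-1 + O))*(2*O) = 2*O*(O + sqrt(-1 + O)))
K(L) = 12 + L + 2*L*(L + sqrt(-1 + L)) (K(L) = (L + 2*L*(L + sqrt(-1 + L))) + 12 = 12 + L + 2*L*(L + sqrt(-1 + L)))
(1075 - 1193) + (857 + 429)*(K(16) + 1267) = (1075 - 1193) + (857 + 429)*((12 + 16 + 2*16*(16 + sqrt(-1 + 16))) + 1267) = -118 + 1286*((12 + 16 + 2*16*(16 + sqrt(15))) + 1267) = -118 + 1286*((12 + 16 + (512 + 32*sqrt(15))) + 1267) = -118 + 1286*((540 + 32*sqrt(15)) + 1267) = -118 + 1286*(1807 + 32*sqrt(15)) = -118 + (2323802 + 41152*sqrt(15)) = 2323684 + 41152*sqrt(15)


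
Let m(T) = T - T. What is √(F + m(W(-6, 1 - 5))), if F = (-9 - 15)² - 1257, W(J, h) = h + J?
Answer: I*√681 ≈ 26.096*I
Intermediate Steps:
W(J, h) = J + h
F = -681 (F = (-24)² - 1257 = 576 - 1257 = -681)
m(T) = 0
√(F + m(W(-6, 1 - 5))) = √(-681 + 0) = √(-681) = I*√681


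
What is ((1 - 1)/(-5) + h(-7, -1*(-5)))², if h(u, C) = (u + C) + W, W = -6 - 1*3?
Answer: 121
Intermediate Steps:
W = -9 (W = -6 - 3 = -9)
h(u, C) = -9 + C + u (h(u, C) = (u + C) - 9 = (C + u) - 9 = -9 + C + u)
((1 - 1)/(-5) + h(-7, -1*(-5)))² = ((1 - 1)/(-5) + (-9 - 1*(-5) - 7))² = (0*(-⅕) + (-9 + 5 - 7))² = (0 - 11)² = (-11)² = 121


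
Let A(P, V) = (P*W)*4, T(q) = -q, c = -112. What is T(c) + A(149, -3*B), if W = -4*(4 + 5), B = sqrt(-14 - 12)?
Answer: -21344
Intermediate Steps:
B = I*sqrt(26) (B = sqrt(-26) = I*sqrt(26) ≈ 5.099*I)
W = -36 (W = -4*9 = -36)
A(P, V) = -144*P (A(P, V) = (P*(-36))*4 = -36*P*4 = -144*P)
T(c) + A(149, -3*B) = -1*(-112) - 144*149 = 112 - 21456 = -21344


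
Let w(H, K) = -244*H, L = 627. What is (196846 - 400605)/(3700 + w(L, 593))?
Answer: 203759/149288 ≈ 1.3649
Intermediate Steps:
(196846 - 400605)/(3700 + w(L, 593)) = (196846 - 400605)/(3700 - 244*627) = -203759/(3700 - 152988) = -203759/(-149288) = -203759*(-1/149288) = 203759/149288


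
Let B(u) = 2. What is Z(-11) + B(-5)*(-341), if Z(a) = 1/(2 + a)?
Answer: -6139/9 ≈ -682.11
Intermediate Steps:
Z(-11) + B(-5)*(-341) = 1/(2 - 11) + 2*(-341) = 1/(-9) - 682 = -⅑ - 682 = -6139/9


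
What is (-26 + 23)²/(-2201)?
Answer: -9/2201 ≈ -0.0040890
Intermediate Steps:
(-26 + 23)²/(-2201) = (-3)²*(-1/2201) = 9*(-1/2201) = -9/2201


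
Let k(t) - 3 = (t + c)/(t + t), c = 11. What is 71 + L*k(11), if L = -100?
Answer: -329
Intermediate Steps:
k(t) = 3 + (11 + t)/(2*t) (k(t) = 3 + (t + 11)/(t + t) = 3 + (11 + t)/((2*t)) = 3 + (11 + t)*(1/(2*t)) = 3 + (11 + t)/(2*t))
71 + L*k(11) = 71 - 50*(11 + 7*11)/11 = 71 - 50*(11 + 77)/11 = 71 - 50*88/11 = 71 - 100*4 = 71 - 400 = -329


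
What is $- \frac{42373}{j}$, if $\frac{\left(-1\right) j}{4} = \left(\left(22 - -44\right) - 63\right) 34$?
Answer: $\frac{42373}{408} \approx 103.86$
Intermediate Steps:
$j = -408$ ($j = - 4 \left(\left(22 - -44\right) - 63\right) 34 = - 4 \left(\left(22 + 44\right) - 63\right) 34 = - 4 \left(66 - 63\right) 34 = - 4 \cdot 3 \cdot 34 = \left(-4\right) 102 = -408$)
$- \frac{42373}{j} = - \frac{42373}{-408} = \left(-42373\right) \left(- \frac{1}{408}\right) = \frac{42373}{408}$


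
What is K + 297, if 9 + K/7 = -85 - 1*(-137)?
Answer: 598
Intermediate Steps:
K = 301 (K = -63 + 7*(-85 - 1*(-137)) = -63 + 7*(-85 + 137) = -63 + 7*52 = -63 + 364 = 301)
K + 297 = 301 + 297 = 598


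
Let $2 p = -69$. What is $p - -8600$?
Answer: $\frac{17131}{2} \approx 8565.5$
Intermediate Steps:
$p = - \frac{69}{2}$ ($p = \frac{1}{2} \left(-69\right) = - \frac{69}{2} \approx -34.5$)
$p - -8600 = - \frac{69}{2} - -8600 = - \frac{69}{2} + 8600 = \frac{17131}{2}$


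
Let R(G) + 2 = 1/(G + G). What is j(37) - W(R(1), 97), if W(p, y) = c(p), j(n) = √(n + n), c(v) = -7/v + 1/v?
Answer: -4 + √74 ≈ 4.6023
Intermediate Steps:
c(v) = -6/v (c(v) = -7/v + 1/v = -6/v)
j(n) = √2*√n (j(n) = √(2*n) = √2*√n)
R(G) = -2 + 1/(2*G) (R(G) = -2 + 1/(G + G) = -2 + 1/(2*G))
W(p, y) = -6/p
j(37) - W(R(1), 97) = √2*√37 - (-6)/(-2 + (½)/1) = √74 - (-6)/(-2 + (½)*1) = √74 - (-6)/(-2 + ½) = √74 - (-6)/(-3/2) = √74 - (-6)*(-2)/3 = √74 - 1*4 = √74 - 4 = -4 + √74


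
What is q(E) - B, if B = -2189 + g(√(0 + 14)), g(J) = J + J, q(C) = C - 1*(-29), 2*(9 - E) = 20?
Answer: 2217 - 2*√14 ≈ 2209.5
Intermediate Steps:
E = -1 (E = 9 - ½*20 = 9 - 10 = -1)
q(C) = 29 + C (q(C) = C + 29 = 29 + C)
g(J) = 2*J
B = -2189 + 2*√14 (B = -2189 + 2*√(0 + 14) = -2189 + 2*√14 ≈ -2181.5)
q(E) - B = (29 - 1) - (-2189 + 2*√14) = 28 + (2189 - 2*√14) = 2217 - 2*√14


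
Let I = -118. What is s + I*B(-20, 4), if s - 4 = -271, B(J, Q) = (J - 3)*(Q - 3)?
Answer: 2447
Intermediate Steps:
B(J, Q) = (-3 + J)*(-3 + Q)
s = -267 (s = 4 - 271 = -267)
s + I*B(-20, 4) = -267 - 118*(9 - 3*(-20) - 3*4 - 20*4) = -267 - 118*(9 + 60 - 12 - 80) = -267 - 118*(-23) = -267 + 2714 = 2447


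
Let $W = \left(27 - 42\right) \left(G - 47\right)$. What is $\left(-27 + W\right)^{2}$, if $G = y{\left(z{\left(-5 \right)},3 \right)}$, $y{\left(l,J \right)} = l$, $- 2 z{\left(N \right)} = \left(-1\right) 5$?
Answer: $\frac{1640961}{4} \approx 4.1024 \cdot 10^{5}$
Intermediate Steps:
$z{\left(N \right)} = \frac{5}{2}$ ($z{\left(N \right)} = - \frac{\left(-1\right) 5}{2} = \left(- \frac{1}{2}\right) \left(-5\right) = \frac{5}{2}$)
$G = \frac{5}{2} \approx 2.5$
$W = \frac{1335}{2}$ ($W = \left(27 - 42\right) \left(\frac{5}{2} - 47\right) = \left(-15\right) \left(- \frac{89}{2}\right) = \frac{1335}{2} \approx 667.5$)
$\left(-27 + W\right)^{2} = \left(-27 + \frac{1335}{2}\right)^{2} = \left(\frac{1281}{2}\right)^{2} = \frac{1640961}{4}$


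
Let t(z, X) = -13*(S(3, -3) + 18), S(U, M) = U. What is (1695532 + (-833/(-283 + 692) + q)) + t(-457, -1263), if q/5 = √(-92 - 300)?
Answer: 693360098/409 + 70*I*√2 ≈ 1.6953e+6 + 98.995*I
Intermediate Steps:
t(z, X) = -273 (t(z, X) = -13*(3 + 18) = -13*21 = -273)
q = 70*I*√2 (q = 5*√(-92 - 300) = 5*√(-392) = 5*(14*I*√2) = 70*I*√2 ≈ 98.995*I)
(1695532 + (-833/(-283 + 692) + q)) + t(-457, -1263) = (1695532 + (-833/(-283 + 692) + 70*I*√2)) - 273 = (1695532 + (-833/409 + 70*I*√2)) - 273 = (693471755/409 + 70*I*√2) - 273 = 693360098/409 + 70*I*√2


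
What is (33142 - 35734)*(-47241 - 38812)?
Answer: 223049376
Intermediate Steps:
(33142 - 35734)*(-47241 - 38812) = -2592*(-86053) = 223049376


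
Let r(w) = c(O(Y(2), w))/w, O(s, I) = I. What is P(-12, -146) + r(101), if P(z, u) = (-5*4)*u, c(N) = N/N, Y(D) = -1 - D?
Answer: 294921/101 ≈ 2920.0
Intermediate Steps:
c(N) = 1
P(z, u) = -20*u
r(w) = 1/w
P(-12, -146) + r(101) = -20*(-146) + 1/101 = 2920 + 1/101 = 294921/101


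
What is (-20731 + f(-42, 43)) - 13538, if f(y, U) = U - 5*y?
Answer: -34016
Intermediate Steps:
(-20731 + f(-42, 43)) - 13538 = (-20731 + (43 - 5*(-42))) - 13538 = (-20731 + (43 + 210)) - 13538 = (-20731 + 253) - 13538 = -20478 - 13538 = -34016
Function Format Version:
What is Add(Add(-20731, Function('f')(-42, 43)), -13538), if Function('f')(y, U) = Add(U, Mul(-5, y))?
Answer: -34016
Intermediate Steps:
Add(Add(-20731, Function('f')(-42, 43)), -13538) = Add(Add(-20731, Add(43, Mul(-5, -42))), -13538) = Add(Add(-20731, Add(43, 210)), -13538) = Add(Add(-20731, 253), -13538) = Add(-20478, -13538) = -34016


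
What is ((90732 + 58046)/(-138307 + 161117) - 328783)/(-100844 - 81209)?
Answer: 3749695726/2076314465 ≈ 1.8059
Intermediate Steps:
((90732 + 58046)/(-138307 + 161117) - 328783)/(-100844 - 81209) = (148778/22810 - 328783)/(-182053) = (148778*(1/22810) - 328783)*(-1/182053) = (74389/11405 - 328783)*(-1/182053) = -3749695726/11405*(-1/182053) = 3749695726/2076314465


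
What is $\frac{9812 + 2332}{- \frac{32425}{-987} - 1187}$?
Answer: $- \frac{65142}{6191} \approx -10.522$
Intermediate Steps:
$\frac{9812 + 2332}{- \frac{32425}{-987} - 1187} = \frac{12144}{\left(-32425\right) \left(- \frac{1}{987}\right) - 1187} = \frac{12144}{\frac{32425}{987} - 1187} = \frac{12144}{- \frac{1139144}{987}} = 12144 \left(- \frac{987}{1139144}\right) = - \frac{65142}{6191}$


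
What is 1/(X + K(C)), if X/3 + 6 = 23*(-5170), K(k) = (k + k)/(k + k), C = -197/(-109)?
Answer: -1/356747 ≈ -2.8031e-6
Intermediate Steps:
C = 197/109 (C = -197*(-1/109) = 197/109 ≈ 1.8073)
K(k) = 1 (K(k) = (2*k)/((2*k)) = (2*k)*(1/(2*k)) = 1)
X = -356748 (X = -18 + 3*(23*(-5170)) = -18 + 3*(-118910) = -18 - 356730 = -356748)
1/(X + K(C)) = 1/(-356748 + 1) = 1/(-356747) = -1/356747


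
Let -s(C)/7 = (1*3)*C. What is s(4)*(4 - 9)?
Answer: 420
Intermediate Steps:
s(C) = -21*C (s(C) = -7*1*3*C = -21*C)
s(4)*(4 - 9) = (-21*4)*(4 - 9) = -84*(-5) = 420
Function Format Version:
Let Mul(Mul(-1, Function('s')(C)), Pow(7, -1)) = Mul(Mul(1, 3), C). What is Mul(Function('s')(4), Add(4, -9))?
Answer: 420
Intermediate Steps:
Function('s')(C) = Mul(-21, C) (Function('s')(C) = Mul(-7, Mul(Mul(1, 3), C)) = Mul(-7, Mul(3, C)) = Mul(-21, C))
Mul(Function('s')(4), Add(4, -9)) = Mul(Mul(-21, 4), Add(4, -9)) = Mul(-84, -5) = 420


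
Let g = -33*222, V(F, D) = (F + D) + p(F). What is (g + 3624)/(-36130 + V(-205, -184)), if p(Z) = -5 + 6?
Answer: 1851/18259 ≈ 0.10137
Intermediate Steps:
p(Z) = 1
V(F, D) = 1 + D + F (V(F, D) = (F + D) + 1 = (D + F) + 1 = 1 + D + F)
g = -7326
(g + 3624)/(-36130 + V(-205, -184)) = (-7326 + 3624)/(-36130 + (1 - 184 - 205)) = -3702/(-36130 - 388) = -3702/(-36518) = -3702*(-1/36518) = 1851/18259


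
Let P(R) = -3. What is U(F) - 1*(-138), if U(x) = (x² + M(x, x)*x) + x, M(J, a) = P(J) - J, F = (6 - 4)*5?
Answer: 118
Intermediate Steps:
F = 10 (F = 2*5 = 10)
M(J, a) = -3 - J
U(x) = x + x² + x*(-3 - x) (U(x) = (x² + (-3 - x)*x) + x = (x² + x*(-3 - x)) + x = x + x² + x*(-3 - x))
U(F) - 1*(-138) = -2*10 - 1*(-138) = -20 + 138 = 118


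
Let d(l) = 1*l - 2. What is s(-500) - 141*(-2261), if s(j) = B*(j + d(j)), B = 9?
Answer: 309783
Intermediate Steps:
d(l) = -2 + l (d(l) = l - 2 = -2 + l)
s(j) = -18 + 18*j (s(j) = 9*(j + (-2 + j)) = 9*(-2 + 2*j) = -18 + 18*j)
s(-500) - 141*(-2261) = (-18 + 18*(-500)) - 141*(-2261) = (-18 - 9000) - 1*(-318801) = -9018 + 318801 = 309783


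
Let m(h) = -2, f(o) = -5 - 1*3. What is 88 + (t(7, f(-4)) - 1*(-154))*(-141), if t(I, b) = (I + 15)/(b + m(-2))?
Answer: -106579/5 ≈ -21316.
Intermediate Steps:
f(o) = -8 (f(o) = -5 - 3 = -8)
t(I, b) = (15 + I)/(-2 + b) (t(I, b) = (I + 15)/(b - 2) = (15 + I)/(-2 + b))
88 + (t(7, f(-4)) - 1*(-154))*(-141) = 88 + ((15 + 7)/(-2 - 8) - 1*(-154))*(-141) = 88 + (22/(-10) + 154)*(-141) = 88 + (-⅒*22 + 154)*(-141) = 88 + (-11/5 + 154)*(-141) = 88 + (759/5)*(-141) = 88 - 107019/5 = -106579/5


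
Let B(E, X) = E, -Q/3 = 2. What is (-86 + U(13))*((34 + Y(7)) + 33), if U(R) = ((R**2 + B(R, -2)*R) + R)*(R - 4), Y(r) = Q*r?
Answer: 76825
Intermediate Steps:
Q = -6 (Q = -3*2 = -6)
Y(r) = -6*r
U(R) = (-4 + R)*(R + 2*R**2) (U(R) = ((R**2 + R*R) + R)*(R - 4) = ((R**2 + R**2) + R)*(-4 + R) = (2*R**2 + R)*(-4 + R) = (R + 2*R**2)*(-4 + R) = (-4 + R)*(R + 2*R**2))
(-86 + U(13))*((34 + Y(7)) + 33) = (-86 + 13*(-4 - 7*13 + 2*13**2))*((34 - 6*7) + 33) = (-86 + 13*(-4 - 91 + 2*169))*((34 - 42) + 33) = (-86 + 13*(-4 - 91 + 338))*(-8 + 33) = (-86 + 13*243)*25 = (-86 + 3159)*25 = 3073*25 = 76825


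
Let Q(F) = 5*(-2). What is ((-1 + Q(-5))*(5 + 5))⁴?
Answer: 146410000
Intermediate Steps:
Q(F) = -10
((-1 + Q(-5))*(5 + 5))⁴ = ((-1 - 10)*(5 + 5))⁴ = (-11*10)⁴ = (-110)⁴ = 146410000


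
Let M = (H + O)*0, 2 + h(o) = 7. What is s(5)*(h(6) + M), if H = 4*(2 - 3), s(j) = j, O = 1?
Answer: 25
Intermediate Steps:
H = -4 (H = 4*(-1) = -4)
h(o) = 5 (h(o) = -2 + 7 = 5)
M = 0 (M = (-4 + 1)*0 = -3*0 = 0)
s(5)*(h(6) + M) = 5*(5 + 0) = 5*5 = 25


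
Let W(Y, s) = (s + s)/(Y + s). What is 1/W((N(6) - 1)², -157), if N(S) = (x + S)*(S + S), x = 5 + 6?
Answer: -20526/157 ≈ -130.74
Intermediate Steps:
x = 11
N(S) = 2*S*(11 + S) (N(S) = (11 + S)*(S + S) = (11 + S)*(2*S) = 2*S*(11 + S))
W(Y, s) = 2*s/(Y + s) (W(Y, s) = (2*s)/(Y + s) = 2*s/(Y + s))
1/W((N(6) - 1)², -157) = 1/(2*(-157)/((2*6*(11 + 6) - 1)² - 157)) = 1/(2*(-157)/((2*6*17 - 1)² - 157)) = 1/(2*(-157)/((204 - 1)² - 157)) = 1/(2*(-157)/(203² - 157)) = 1/(2*(-157)/(41209 - 157)) = 1/(2*(-157)/41052) = 1/(2*(-157)*(1/41052)) = 1/(-157/20526) = -20526/157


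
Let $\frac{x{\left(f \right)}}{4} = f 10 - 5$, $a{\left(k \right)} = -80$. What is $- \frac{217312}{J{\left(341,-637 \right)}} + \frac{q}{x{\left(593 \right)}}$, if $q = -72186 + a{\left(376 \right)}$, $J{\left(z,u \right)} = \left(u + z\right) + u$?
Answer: $\frac{282381679}{1228450} \approx 229.87$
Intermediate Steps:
$J{\left(z,u \right)} = z + 2 u$
$x{\left(f \right)} = -20 + 40 f$ ($x{\left(f \right)} = 4 \left(f 10 - 5\right) = 4 \left(10 f - 5\right) = 4 \left(-5 + 10 f\right) = -20 + 40 f$)
$q = -72266$ ($q = -72186 - 80 = -72266$)
$- \frac{217312}{J{\left(341,-637 \right)}} + \frac{q}{x{\left(593 \right)}} = - \frac{217312}{341 + 2 \left(-637\right)} - \frac{72266}{-20 + 40 \cdot 593} = - \frac{217312}{341 - 1274} - \frac{72266}{-20 + 23720} = - \frac{217312}{-933} - \frac{72266}{23700} = \left(-217312\right) \left(- \frac{1}{933}\right) - \frac{36133}{11850} = \frac{217312}{933} - \frac{36133}{11850} = \frac{282381679}{1228450}$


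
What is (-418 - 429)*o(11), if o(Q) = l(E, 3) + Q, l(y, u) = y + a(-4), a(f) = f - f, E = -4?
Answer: -5929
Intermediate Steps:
a(f) = 0
l(y, u) = y (l(y, u) = y + 0 = y)
o(Q) = -4 + Q
(-418 - 429)*o(11) = (-418 - 429)*(-4 + 11) = -847*7 = -5929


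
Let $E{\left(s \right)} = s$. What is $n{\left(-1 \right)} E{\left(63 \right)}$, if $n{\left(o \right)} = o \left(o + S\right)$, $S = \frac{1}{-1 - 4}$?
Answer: $\frac{378}{5} \approx 75.6$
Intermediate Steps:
$S = - \frac{1}{5}$ ($S = \frac{1}{-5} = - \frac{1}{5} \approx -0.2$)
$n{\left(o \right)} = o \left(- \frac{1}{5} + o\right)$ ($n{\left(o \right)} = o \left(o - \frac{1}{5}\right) = o \left(- \frac{1}{5} + o\right)$)
$n{\left(-1 \right)} E{\left(63 \right)} = - (- \frac{1}{5} - 1) 63 = \left(-1\right) \left(- \frac{6}{5}\right) 63 = \frac{6}{5} \cdot 63 = \frac{378}{5}$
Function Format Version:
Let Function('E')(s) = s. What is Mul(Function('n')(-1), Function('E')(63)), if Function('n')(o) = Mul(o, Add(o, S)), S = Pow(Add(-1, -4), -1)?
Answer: Rational(378, 5) ≈ 75.600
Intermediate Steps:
S = Rational(-1, 5) (S = Pow(-5, -1) = Rational(-1, 5) ≈ -0.20000)
Function('n')(o) = Mul(o, Add(Rational(-1, 5), o)) (Function('n')(o) = Mul(o, Add(o, Rational(-1, 5))) = Mul(o, Add(Rational(-1, 5), o)))
Mul(Function('n')(-1), Function('E')(63)) = Mul(Mul(-1, Add(Rational(-1, 5), -1)), 63) = Mul(Mul(-1, Rational(-6, 5)), 63) = Mul(Rational(6, 5), 63) = Rational(378, 5)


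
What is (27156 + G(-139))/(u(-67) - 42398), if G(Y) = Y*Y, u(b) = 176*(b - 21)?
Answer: -46477/57886 ≈ -0.80291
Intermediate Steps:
u(b) = -3696 + 176*b (u(b) = 176*(-21 + b) = -3696 + 176*b)
G(Y) = Y²
(27156 + G(-139))/(u(-67) - 42398) = (27156 + (-139)²)/((-3696 + 176*(-67)) - 42398) = (27156 + 19321)/((-3696 - 11792) - 42398) = 46477/(-15488 - 42398) = 46477/(-57886) = 46477*(-1/57886) = -46477/57886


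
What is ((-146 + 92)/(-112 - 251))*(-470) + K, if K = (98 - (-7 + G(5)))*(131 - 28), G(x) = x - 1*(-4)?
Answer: 1187988/121 ≈ 9818.1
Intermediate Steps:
G(x) = 4 + x (G(x) = x + 4 = 4 + x)
K = 9888 (K = (98 - (-7 + (4 + 5)))*(131 - 28) = (98 - (-7 + 9))*103 = (98 - 1*2)*103 = (98 - 2)*103 = 96*103 = 9888)
((-146 + 92)/(-112 - 251))*(-470) + K = ((-146 + 92)/(-112 - 251))*(-470) + 9888 = -54/(-363)*(-470) + 9888 = -54*(-1/363)*(-470) + 9888 = (18/121)*(-470) + 9888 = -8460/121 + 9888 = 1187988/121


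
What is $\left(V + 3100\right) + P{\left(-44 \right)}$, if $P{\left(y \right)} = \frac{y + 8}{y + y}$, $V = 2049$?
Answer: $\frac{113287}{22} \approx 5149.4$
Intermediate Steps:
$P{\left(y \right)} = \frac{8 + y}{2 y}$
$\left(V + 3100\right) + P{\left(-44 \right)} = \left(2049 + 3100\right) + \frac{8 - 44}{2 \left(-44\right)} = 5149 + \frac{1}{2} \left(- \frac{1}{44}\right) \left(-36\right) = 5149 + \frac{9}{22} = \frac{113287}{22}$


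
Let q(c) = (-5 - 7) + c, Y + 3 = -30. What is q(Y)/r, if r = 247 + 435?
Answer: -45/682 ≈ -0.065982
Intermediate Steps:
Y = -33 (Y = -3 - 30 = -33)
r = 682
q(c) = -12 + c
q(Y)/r = (-12 - 33)/682 = -45*1/682 = -45/682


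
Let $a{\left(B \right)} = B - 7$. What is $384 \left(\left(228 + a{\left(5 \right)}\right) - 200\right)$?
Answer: $9984$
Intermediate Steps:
$a{\left(B \right)} = -7 + B$
$384 \left(\left(228 + a{\left(5 \right)}\right) - 200\right) = 384 \left(\left(228 + \left(-7 + 5\right)\right) - 200\right) = 384 \left(\left(228 - 2\right) - 200\right) = 384 \left(226 - 200\right) = 384 \cdot 26 = 9984$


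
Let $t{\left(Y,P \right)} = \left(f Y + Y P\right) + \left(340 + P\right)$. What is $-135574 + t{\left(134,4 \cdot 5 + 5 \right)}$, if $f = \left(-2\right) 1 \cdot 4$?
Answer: $-132931$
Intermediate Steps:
$f = -8$ ($f = \left(-2\right) 4 = -8$)
$t{\left(Y,P \right)} = 340 + P - 8 Y + P Y$ ($t{\left(Y,P \right)} = \left(- 8 Y + Y P\right) + \left(340 + P\right) = \left(- 8 Y + P Y\right) + \left(340 + P\right) = 340 + P - 8 Y + P Y$)
$-135574 + t{\left(134,4 \cdot 5 + 5 \right)} = -135574 + \left(340 + \left(4 \cdot 5 + 5\right) - 1072 + \left(4 \cdot 5 + 5\right) 134\right) = -135574 + \left(340 + \left(20 + 5\right) - 1072 + \left(20 + 5\right) 134\right) = -135574 + \left(340 + 25 - 1072 + 25 \cdot 134\right) = -135574 + \left(340 + 25 - 1072 + 3350\right) = -135574 + 2643 = -132931$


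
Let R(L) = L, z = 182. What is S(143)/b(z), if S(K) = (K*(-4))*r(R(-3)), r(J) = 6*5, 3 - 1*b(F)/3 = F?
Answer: 5720/179 ≈ 31.955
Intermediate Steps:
b(F) = 9 - 3*F
r(J) = 30
S(K) = -120*K (S(K) = (K*(-4))*30 = -4*K*30 = -120*K)
S(143)/b(z) = (-120*143)/(9 - 3*182) = -17160/(9 - 546) = -17160/(-537) = -17160*(-1/537) = 5720/179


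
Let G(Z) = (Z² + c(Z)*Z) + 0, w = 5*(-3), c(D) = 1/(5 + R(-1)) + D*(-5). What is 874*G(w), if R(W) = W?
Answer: -1579755/2 ≈ -7.8988e+5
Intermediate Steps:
c(D) = ¼ - 5*D (c(D) = 1/(5 - 1) + D*(-5) = 1/4 - 5*D = ¼ - 5*D)
w = -15
G(Z) = Z² + Z*(¼ - 5*Z) (G(Z) = (Z² + (¼ - 5*Z)*Z) + 0 = (Z² + Z*(¼ - 5*Z)) + 0 = Z² + Z*(¼ - 5*Z))
874*G(w) = 874*((¼)*(-15)*(1 - 16*(-15))) = 874*((¼)*(-15)*(1 + 240)) = 874*((¼)*(-15)*241) = 874*(-3615/4) = -1579755/2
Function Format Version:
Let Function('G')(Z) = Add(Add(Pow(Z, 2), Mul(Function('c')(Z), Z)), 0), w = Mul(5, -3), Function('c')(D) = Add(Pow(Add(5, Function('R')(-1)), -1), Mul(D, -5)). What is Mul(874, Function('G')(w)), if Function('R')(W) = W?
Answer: Rational(-1579755, 2) ≈ -7.8988e+5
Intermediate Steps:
Function('c')(D) = Add(Rational(1, 4), Mul(-5, D)) (Function('c')(D) = Add(Pow(Add(5, -1), -1), Mul(D, -5)) = Add(Pow(4, -1), Mul(-5, D)) = Add(Rational(1, 4), Mul(-5, D)))
w = -15
Function('G')(Z) = Add(Pow(Z, 2), Mul(Z, Add(Rational(1, 4), Mul(-5, Z)))) (Function('G')(Z) = Add(Add(Pow(Z, 2), Mul(Add(Rational(1, 4), Mul(-5, Z)), Z)), 0) = Add(Add(Pow(Z, 2), Mul(Z, Add(Rational(1, 4), Mul(-5, Z)))), 0) = Add(Pow(Z, 2), Mul(Z, Add(Rational(1, 4), Mul(-5, Z)))))
Mul(874, Function('G')(w)) = Mul(874, Mul(Rational(1, 4), -15, Add(1, Mul(-16, -15)))) = Mul(874, Mul(Rational(1, 4), -15, Add(1, 240))) = Mul(874, Mul(Rational(1, 4), -15, 241)) = Mul(874, Rational(-3615, 4)) = Rational(-1579755, 2)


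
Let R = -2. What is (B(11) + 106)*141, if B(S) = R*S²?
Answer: -19176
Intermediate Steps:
B(S) = -2*S²
(B(11) + 106)*141 = (-2*11² + 106)*141 = (-2*121 + 106)*141 = (-242 + 106)*141 = -136*141 = -19176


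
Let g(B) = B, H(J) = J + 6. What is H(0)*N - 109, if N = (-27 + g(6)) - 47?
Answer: -517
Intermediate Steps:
H(J) = 6 + J
N = -68 (N = (-27 + 6) - 47 = -21 - 47 = -68)
H(0)*N - 109 = (6 + 0)*(-68) - 109 = 6*(-68) - 109 = -408 - 109 = -517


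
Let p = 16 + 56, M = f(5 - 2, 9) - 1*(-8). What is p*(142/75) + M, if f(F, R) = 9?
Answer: 3833/25 ≈ 153.32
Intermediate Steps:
M = 17 (M = 9 - 1*(-8) = 9 + 8 = 17)
p = 72
p*(142/75) + M = 72*(142/75) + 17 = 3408/25 + 17 = 3833/25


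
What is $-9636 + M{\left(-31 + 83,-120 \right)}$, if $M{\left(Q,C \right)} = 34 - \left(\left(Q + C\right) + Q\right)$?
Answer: $-9586$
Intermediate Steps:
$M{\left(Q,C \right)} = 34 - C - 2 Q$ ($M{\left(Q,C \right)} = 34 - \left(\left(C + Q\right) + Q\right) = 34 - \left(C + 2 Q\right) = 34 - C - 2 Q$)
$-9636 + M{\left(-31 + 83,-120 \right)} = -9636 - \left(-154 + 2 \left(-31 + 83\right)\right) = -9636 + \left(34 + 120 - 104\right) = -9636 + 50 = -9586$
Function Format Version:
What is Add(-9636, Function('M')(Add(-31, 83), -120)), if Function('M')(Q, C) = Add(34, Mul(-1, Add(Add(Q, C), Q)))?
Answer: -9586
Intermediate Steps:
Function('M')(Q, C) = Add(34, Mul(-1, C), Mul(-2, Q)) (Function('M')(Q, C) = Add(34, Mul(-1, Add(Add(C, Q), Q))) = Add(34, Mul(-1, Add(C, Mul(2, Q)))) = Add(34, Add(Mul(-1, C), Mul(-2, Q))) = Add(34, Mul(-1, C), Mul(-2, Q)))
Add(-9636, Function('M')(Add(-31, 83), -120)) = Add(-9636, Add(34, Mul(-1, -120), Mul(-2, Add(-31, 83)))) = Add(-9636, Add(34, 120, Mul(-2, 52))) = Add(-9636, Add(34, 120, -104)) = Add(-9636, 50) = -9586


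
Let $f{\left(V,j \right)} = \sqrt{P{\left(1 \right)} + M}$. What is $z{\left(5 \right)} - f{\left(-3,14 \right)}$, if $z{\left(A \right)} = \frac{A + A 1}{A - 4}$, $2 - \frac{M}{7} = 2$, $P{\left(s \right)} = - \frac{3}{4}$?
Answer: $10 - \frac{i \sqrt{3}}{2} \approx 10.0 - 0.86602 i$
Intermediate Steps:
$P{\left(s \right)} = - \frac{3}{4}$ ($P{\left(s \right)} = \left(-3\right) \frac{1}{4} = - \frac{3}{4}$)
$M = 0$ ($M = 14 - 14 = 0$)
$f{\left(V,j \right)} = \frac{i \sqrt{3}}{2}$ ($f{\left(V,j \right)} = \sqrt{- \frac{3}{4} + 0} = \sqrt{- \frac{3}{4}} = \frac{i \sqrt{3}}{2}$)
$z{\left(A \right)} = \frac{2 A}{-4 + A}$ ($z{\left(A \right)} = \frac{A + A}{-4 + A} = \frac{2 A}{-4 + A}$)
$z{\left(5 \right)} - f{\left(-3,14 \right)} = 2 \cdot 5 \frac{1}{-4 + 5} - \frac{i \sqrt{3}}{2} = 2 \cdot 5 \cdot 1^{-1} - \frac{i \sqrt{3}}{2} = 2 \cdot 5 \cdot 1 - \frac{i \sqrt{3}}{2} = 10 - \frac{i \sqrt{3}}{2}$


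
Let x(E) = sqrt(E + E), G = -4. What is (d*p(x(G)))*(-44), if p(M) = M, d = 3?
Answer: -264*I*sqrt(2) ≈ -373.35*I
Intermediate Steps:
x(E) = sqrt(2)*sqrt(E) (x(E) = sqrt(2*E) = sqrt(2)*sqrt(E))
(d*p(x(G)))*(-44) = (3*(sqrt(2)*sqrt(-4)))*(-44) = (3*(sqrt(2)*(2*I)))*(-44) = (3*(2*I*sqrt(2)))*(-44) = (6*I*sqrt(2))*(-44) = -264*I*sqrt(2)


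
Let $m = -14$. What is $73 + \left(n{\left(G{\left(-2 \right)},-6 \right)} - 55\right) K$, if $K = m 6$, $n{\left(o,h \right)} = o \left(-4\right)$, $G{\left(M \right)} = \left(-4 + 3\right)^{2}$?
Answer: $5029$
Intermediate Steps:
$G{\left(M \right)} = 1$ ($G{\left(M \right)} = \left(-1\right)^{2} = 1$)
$n{\left(o,h \right)} = - 4 o$
$K = -84$ ($K = \left(-14\right) 6 = -84$)
$73 + \left(n{\left(G{\left(-2 \right)},-6 \right)} - 55\right) K = 73 + \left(\left(-4\right) 1 - 55\right) \left(-84\right) = 73 + \left(-4 - 55\right) \left(-84\right) = 73 - -4956 = 73 + 4956 = 5029$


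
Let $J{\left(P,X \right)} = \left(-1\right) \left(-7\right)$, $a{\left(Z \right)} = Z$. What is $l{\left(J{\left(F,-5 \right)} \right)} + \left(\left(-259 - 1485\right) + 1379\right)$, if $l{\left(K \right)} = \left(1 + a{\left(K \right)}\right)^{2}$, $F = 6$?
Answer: $-301$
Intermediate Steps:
$J{\left(P,X \right)} = 7$
$l{\left(K \right)} = \left(1 + K\right)^{2}$
$l{\left(J{\left(F,-5 \right)} \right)} + \left(\left(-259 - 1485\right) + 1379\right) = \left(1 + 7\right)^{2} + \left(\left(-259 - 1485\right) + 1379\right) = 8^{2} + \left(-1744 + 1379\right) = 64 - 365 = -301$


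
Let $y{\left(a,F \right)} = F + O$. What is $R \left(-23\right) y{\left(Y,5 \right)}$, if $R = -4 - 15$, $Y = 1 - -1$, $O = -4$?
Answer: $437$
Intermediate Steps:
$Y = 2$ ($Y = 1 + 1 = 2$)
$y{\left(a,F \right)} = -4 + F$ ($y{\left(a,F \right)} = F - 4 = -4 + F$)
$R = -19$ ($R = -4 - 15 = -19$)
$R \left(-23\right) y{\left(Y,5 \right)} = \left(-19\right) \left(-23\right) \left(-4 + 5\right) = 437 \cdot 1 = 437$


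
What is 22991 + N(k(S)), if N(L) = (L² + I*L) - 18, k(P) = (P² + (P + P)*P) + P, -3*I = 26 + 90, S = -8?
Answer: 149143/3 ≈ 49714.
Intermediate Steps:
I = -116/3 (I = -(26 + 90)/3 = -⅓*116 = -116/3 ≈ -38.667)
k(P) = P + 3*P² (k(P) = (P² + (2*P)*P) + P = (P² + 2*P²) + P = 3*P² + P = P + 3*P²)
N(L) = -18 + L² - 116*L/3 (N(L) = (L² - 116*L/3) - 18 = -18 + L² - 116*L/3)
22991 + N(k(S)) = 22991 + (-18 + (-8*(1 + 3*(-8)))² - (-928)*(1 + 3*(-8))/3) = 22991 + (-18 + (-8*(1 - 24))² - (-928)*(1 - 24)/3) = 22991 + (-18 + (-8*(-23))² - (-928)*(-23)/3) = 22991 + (-18 + 184² - 116/3*184) = 22991 + (-18 + 33856 - 21344/3) = 22991 + 80170/3 = 149143/3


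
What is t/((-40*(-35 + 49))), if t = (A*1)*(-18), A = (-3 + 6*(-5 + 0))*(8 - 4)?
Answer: -297/70 ≈ -4.2429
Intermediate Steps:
A = -132 (A = (-3 + 6*(-5))*4 = (-3 - 30)*4 = -33*4 = -132)
t = 2376 (t = -132*1*(-18) = -132*(-18) = 2376)
t/((-40*(-35 + 49))) = 2376/((-40*(-35 + 49))) = 2376/((-40*14)) = 2376/(-560) = 2376*(-1/560) = -297/70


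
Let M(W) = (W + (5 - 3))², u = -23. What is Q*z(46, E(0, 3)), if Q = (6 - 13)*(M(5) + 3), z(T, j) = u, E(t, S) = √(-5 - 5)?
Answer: 8372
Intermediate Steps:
E(t, S) = I*√10 (E(t, S) = √(-10) = I*√10)
M(W) = (2 + W)² (M(W) = (W + 2)² = (2 + W)²)
z(T, j) = -23
Q = -364 (Q = (6 - 13)*((2 + 5)² + 3) = -7*(7² + 3) = -7*(49 + 3) = -7*52 = -364)
Q*z(46, E(0, 3)) = -364*(-23) = 8372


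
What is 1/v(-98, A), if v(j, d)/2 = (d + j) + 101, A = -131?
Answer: -1/256 ≈ -0.0039063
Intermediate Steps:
v(j, d) = 202 + 2*d + 2*j (v(j, d) = 2*((d + j) + 101) = 2*(101 + d + j) = 202 + 2*d + 2*j)
1/v(-98, A) = 1/(202 + 2*(-131) + 2*(-98)) = 1/(202 - 262 - 196) = 1/(-256) = -1/256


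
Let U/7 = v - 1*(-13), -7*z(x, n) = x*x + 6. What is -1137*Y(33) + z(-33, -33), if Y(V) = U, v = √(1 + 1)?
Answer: -725364/7 - 7959*√2 ≈ -1.1488e+5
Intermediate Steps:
z(x, n) = -6/7 - x²/7 (z(x, n) = -(x*x + 6)/7 = -(x² + 6)/7 = -(6 + x²)/7 = -6/7 - x²/7)
v = √2 ≈ 1.4142
U = 91 + 7*√2 (U = 7*(√2 - 1*(-13)) = 7*(√2 + 13) = 7*(13 + √2) = 91 + 7*√2 ≈ 100.90)
Y(V) = 91 + 7*√2
-1137*Y(33) + z(-33, -33) = -1137*(91 + 7*√2) + (-6/7 - ⅐*(-33)²) = (-103467 - 7959*√2) + (-6/7 - ⅐*1089) = (-103467 - 7959*√2) + (-6/7 - 1089/7) = (-103467 - 7959*√2) - 1095/7 = -725364/7 - 7959*√2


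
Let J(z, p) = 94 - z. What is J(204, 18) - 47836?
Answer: -47946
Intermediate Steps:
J(204, 18) - 47836 = (94 - 1*204) - 47836 = (94 - 204) - 47836 = -110 - 47836 = -47946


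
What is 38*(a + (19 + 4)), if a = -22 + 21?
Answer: 836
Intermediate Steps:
a = -1
38*(a + (19 + 4)) = 38*(-1 + (19 + 4)) = 38*(-1 + 23) = 38*22 = 836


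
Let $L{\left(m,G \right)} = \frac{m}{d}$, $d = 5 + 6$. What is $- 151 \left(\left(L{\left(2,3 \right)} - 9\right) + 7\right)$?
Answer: $\frac{3020}{11} \approx 274.55$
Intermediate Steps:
$d = 11$
$L{\left(m,G \right)} = \frac{m}{11}$
$- 151 \left(\left(L{\left(2,3 \right)} - 9\right) + 7\right) = - 151 \left(\left(\frac{1}{11} \cdot 2 - 9\right) + 7\right) = - 151 \left(\left(\frac{2}{11} - 9\right) + 7\right) = - 151 \left(- \frac{97}{11} + 7\right) = \left(-151\right) \left(- \frac{20}{11}\right) = \frac{3020}{11}$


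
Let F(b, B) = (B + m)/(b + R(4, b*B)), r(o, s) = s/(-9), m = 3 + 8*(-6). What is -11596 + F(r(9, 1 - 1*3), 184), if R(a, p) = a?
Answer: -439397/38 ≈ -11563.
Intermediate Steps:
m = -45 (m = 3 - 48 = -45)
r(o, s) = -s/9 (r(o, s) = s*(-⅑) = -s/9)
F(b, B) = (-45 + B)/(4 + b) (F(b, B) = (B - 45)/(b + 4) = (-45 + B)/(4 + b))
-11596 + F(r(9, 1 - 1*3), 184) = -11596 + (-45 + 184)/(4 - (1 - 1*3)/9) = -11596 + 139/(4 - (1 - 3)/9) = -11596 + 139/(4 - ⅑*(-2)) = -11596 + 139/(4 + 2/9) = -11596 + 139/(38/9) = -11596 + (9/38)*139 = -11596 + 1251/38 = -439397/38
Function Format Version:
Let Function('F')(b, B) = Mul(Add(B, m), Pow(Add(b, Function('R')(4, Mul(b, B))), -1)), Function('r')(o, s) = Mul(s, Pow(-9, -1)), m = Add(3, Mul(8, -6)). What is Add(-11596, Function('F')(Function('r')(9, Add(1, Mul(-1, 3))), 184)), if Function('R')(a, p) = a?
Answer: Rational(-439397, 38) ≈ -11563.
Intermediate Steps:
m = -45 (m = Add(3, -48) = -45)
Function('r')(o, s) = Mul(Rational(-1, 9), s) (Function('r')(o, s) = Mul(s, Rational(-1, 9)) = Mul(Rational(-1, 9), s))
Function('F')(b, B) = Mul(Pow(Add(4, b), -1), Add(-45, B)) (Function('F')(b, B) = Mul(Add(B, -45), Pow(Add(b, 4), -1)) = Mul(Add(-45, B), Pow(Add(4, b), -1)) = Mul(Pow(Add(4, b), -1), Add(-45, B)))
Add(-11596, Function('F')(Function('r')(9, Add(1, Mul(-1, 3))), 184)) = Add(-11596, Mul(Pow(Add(4, Mul(Rational(-1, 9), Add(1, Mul(-1, 3)))), -1), Add(-45, 184))) = Add(-11596, Mul(Pow(Add(4, Mul(Rational(-1, 9), Add(1, -3))), -1), 139)) = Add(-11596, Mul(Pow(Add(4, Mul(Rational(-1, 9), -2)), -1), 139)) = Add(-11596, Mul(Pow(Add(4, Rational(2, 9)), -1), 139)) = Add(-11596, Mul(Pow(Rational(38, 9), -1), 139)) = Add(-11596, Mul(Rational(9, 38), 139)) = Add(-11596, Rational(1251, 38)) = Rational(-439397, 38)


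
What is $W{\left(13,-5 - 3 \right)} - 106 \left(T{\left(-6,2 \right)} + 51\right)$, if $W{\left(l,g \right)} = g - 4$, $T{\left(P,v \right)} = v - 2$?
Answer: $-5418$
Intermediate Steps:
$T{\left(P,v \right)} = -2 + v$
$W{\left(l,g \right)} = -4 + g$ ($W{\left(l,g \right)} = g - 4 = -4 + g$)
$W{\left(13,-5 - 3 \right)} - 106 \left(T{\left(-6,2 \right)} + 51\right) = \left(-4 - 8\right) - 106 \left(\left(-2 + 2\right) + 51\right) = \left(-4 - 8\right) - 106 \left(0 + 51\right) = \left(-4 - 8\right) - 5406 = -12 - 5406 = -5418$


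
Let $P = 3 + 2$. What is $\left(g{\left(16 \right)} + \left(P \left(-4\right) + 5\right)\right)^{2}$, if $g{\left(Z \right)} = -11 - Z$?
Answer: $1764$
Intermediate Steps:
$P = 5$
$\left(g{\left(16 \right)} + \left(P \left(-4\right) + 5\right)\right)^{2} = \left(\left(-11 - 16\right) + \left(5 \left(-4\right) + 5\right)\right)^{2} = \left(\left(-11 - 16\right) + \left(-20 + 5\right)\right)^{2} = \left(-27 - 15\right)^{2} = \left(-42\right)^{2} = 1764$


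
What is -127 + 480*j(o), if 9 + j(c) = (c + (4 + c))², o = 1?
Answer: 12833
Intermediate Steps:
j(c) = -9 + (4 + 2*c)² (j(c) = -9 + (c + (4 + c))² = -9 + (4 + 2*c)²)
-127 + 480*j(o) = -127 + 480*(-9 + 4*(2 + 1)²) = -127 + 480*(-9 + 4*3²) = -127 + 480*(-9 + 4*9) = -127 + 480*(-9 + 36) = -127 + 480*27 = -127 + 12960 = 12833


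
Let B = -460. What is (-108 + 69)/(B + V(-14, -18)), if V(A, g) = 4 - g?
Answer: 13/146 ≈ 0.089041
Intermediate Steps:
(-108 + 69)/(B + V(-14, -18)) = (-108 + 69)/(-460 + (4 - 1*(-18))) = -39/(-460 + (4 + 18)) = -39/(-460 + 22) = -39/(-438) = -39*(-1/438) = 13/146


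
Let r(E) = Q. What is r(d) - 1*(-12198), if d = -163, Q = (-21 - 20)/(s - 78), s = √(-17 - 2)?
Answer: 74447592/6103 + 41*I*√19/6103 ≈ 12199.0 + 0.029283*I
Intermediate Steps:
s = I*√19 (s = √(-19) = I*√19 ≈ 4.3589*I)
Q = -41/(-78 + I*√19) (Q = (-21 - 20)/(I*√19 - 78) = -41/(-78 + I*√19) ≈ 0.524 + 0.029283*I)
r(E) = 3198/6103 + 41*I*√19/6103
r(d) - 1*(-12198) = (3198/6103 + 41*I*√19/6103) - 1*(-12198) = (3198/6103 + 41*I*√19/6103) + 12198 = 74447592/6103 + 41*I*√19/6103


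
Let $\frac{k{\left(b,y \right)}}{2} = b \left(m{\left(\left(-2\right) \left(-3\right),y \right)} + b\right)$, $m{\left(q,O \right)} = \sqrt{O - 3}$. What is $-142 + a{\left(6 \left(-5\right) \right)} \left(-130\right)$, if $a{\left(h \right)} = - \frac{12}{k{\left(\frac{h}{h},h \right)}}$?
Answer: $- \frac{2024}{17} - \frac{390 i \sqrt{33}}{17} \approx -119.06 - 131.79 i$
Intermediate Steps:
$m{\left(q,O \right)} = \sqrt{-3 + O}$
$k{\left(b,y \right)} = 2 b \left(b + \sqrt{-3 + y}\right)$ ($k{\left(b,y \right)} = 2 b \left(\sqrt{-3 + y} + b\right) = 2 b \left(b + \sqrt{-3 + y}\right)$)
$a{\left(h \right)} = - \frac{12}{2 + 2 \sqrt{-3 + h}}$ ($a{\left(h \right)} = - \frac{12}{2 \frac{h}{h} \left(\frac{h}{h} + \sqrt{-3 + h}\right)} = - \frac{12}{2 \cdot 1 \left(1 + \sqrt{-3 + h}\right)} = - \frac{12}{2 + 2 \sqrt{-3 + h}}$)
$-142 + a{\left(6 \left(-5\right) \right)} \left(-130\right) = -142 + - \frac{6}{1 + \sqrt{-3 + 6 \left(-5\right)}} \left(-130\right) = -142 + - \frac{6}{1 + \sqrt{-3 - 30}} \left(-130\right) = -142 + - \frac{6}{1 + \sqrt{-33}} \left(-130\right) = -142 + - \frac{6}{1 + i \sqrt{33}} \left(-130\right) = -142 + \frac{780}{1 + i \sqrt{33}}$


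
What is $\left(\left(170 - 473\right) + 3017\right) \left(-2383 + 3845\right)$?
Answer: $3967868$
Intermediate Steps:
$\left(\left(170 - 473\right) + 3017\right) \left(-2383 + 3845\right) = \left(\left(170 - 473\right) + 3017\right) 1462 = \left(-303 + 3017\right) 1462 = 2714 \cdot 1462 = 3967868$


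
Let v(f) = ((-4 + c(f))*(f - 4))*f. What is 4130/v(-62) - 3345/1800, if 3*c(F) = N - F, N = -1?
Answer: -514601/286440 ≈ -1.7965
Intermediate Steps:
c(F) = -⅓ - F/3 (c(F) = (-1 - F)/3 = -⅓ - F/3)
v(f) = f*(-4 + f)*(-13/3 - f/3) (v(f) = ((-4 + (-⅓ - f/3))*(f - 4))*f = ((-13/3 - f/3)*(-4 + f))*f = ((-4 + f)*(-13/3 - f/3))*f = f*(-4 + f)*(-13/3 - f/3))
4130/v(-62) - 3345/1800 = 4130/(((⅓)*(-62)*(52 - 1*(-62)² - 9*(-62)))) - 3345/1800 = 4130/(((⅓)*(-62)*(52 - 1*3844 + 558))) - 3345*1/1800 = 4130/(((⅓)*(-62)*(52 - 3844 + 558))) - 223/120 = 4130/(((⅓)*(-62)*(-3234))) - 223/120 = 4130/66836 - 223/120 = 4130*(1/66836) - 223/120 = 295/4774 - 223/120 = -514601/286440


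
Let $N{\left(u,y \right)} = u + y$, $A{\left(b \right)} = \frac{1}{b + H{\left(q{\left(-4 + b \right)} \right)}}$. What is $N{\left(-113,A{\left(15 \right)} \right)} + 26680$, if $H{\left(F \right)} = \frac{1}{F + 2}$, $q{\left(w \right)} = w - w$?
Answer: $\frac{823579}{31} \approx 26567.0$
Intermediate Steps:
$q{\left(w \right)} = 0$
$H{\left(F \right)} = \frac{1}{2 + F}$
$A{\left(b \right)} = \frac{1}{\frac{1}{2} + b}$ ($A{\left(b \right)} = \frac{1}{b + \frac{1}{2 + 0}} = \frac{1}{b + \frac{1}{2}} = \frac{1}{\frac{1}{2} + b}$)
$N{\left(-113,A{\left(15 \right)} \right)} + 26680 = \left(-113 + \frac{2}{1 + 2 \cdot 15}\right) + 26680 = \left(-113 + \frac{2}{1 + 30}\right) + 26680 = \left(-113 + \frac{2}{31}\right) + 26680 = - \frac{3501}{31} + 26680 = \frac{823579}{31}$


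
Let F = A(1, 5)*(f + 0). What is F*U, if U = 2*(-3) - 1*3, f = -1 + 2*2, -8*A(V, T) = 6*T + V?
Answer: 837/8 ≈ 104.63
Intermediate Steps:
A(V, T) = -3*T/4 - V/8 (A(V, T) = -(6*T + V)/8 = -(V + 6*T)/8 = -3*T/4 - V/8)
f = 3 (f = -1 + 4 = 3)
U = -9 (U = -6 - 3 = -9)
F = -93/8 (F = (-¾*5 - ⅛*1)*(3 + 0) = (-15/4 - ⅛)*3 = -31/8*3 = -93/8 ≈ -11.625)
F*U = -93/8*(-9) = 837/8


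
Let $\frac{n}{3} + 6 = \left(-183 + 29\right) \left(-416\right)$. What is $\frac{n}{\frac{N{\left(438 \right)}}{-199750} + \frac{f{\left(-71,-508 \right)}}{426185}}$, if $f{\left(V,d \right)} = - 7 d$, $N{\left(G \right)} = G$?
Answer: $\frac{1635985981895250}{52364197} \approx 3.1242 \cdot 10^{7}$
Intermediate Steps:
$n = 192174$ ($n = -18 + 3 \left(-183 + 29\right) \left(-416\right) = -18 + 3 \left(\left(-154\right) \left(-416\right)\right) = -18 + 3 \cdot 64064 = -18 + 192192 = 192174$)
$\frac{n}{\frac{N{\left(438 \right)}}{-199750} + \frac{f{\left(-71,-508 \right)}}{426185}} = \frac{192174}{\frac{438}{-199750} + \frac{\left(-7\right) \left(-508\right)}{426185}} = \frac{192174}{438 \left(- \frac{1}{199750}\right) + 3556 \cdot \frac{1}{426185}} = \frac{192174}{- \frac{219}{99875} + \frac{3556}{426185}} = \frac{192174}{\frac{52364197}{8513045375}} = 192174 \cdot \frac{8513045375}{52364197} = \frac{1635985981895250}{52364197}$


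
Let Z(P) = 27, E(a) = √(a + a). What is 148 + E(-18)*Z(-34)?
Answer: 148 + 162*I ≈ 148.0 + 162.0*I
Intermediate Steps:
E(a) = √2*√a (E(a) = √(2*a) = √2*√a)
148 + E(-18)*Z(-34) = 148 + (√2*√(-18))*27 = 148 + (√2*(3*I*√2))*27 = 148 + (6*I)*27 = 148 + 162*I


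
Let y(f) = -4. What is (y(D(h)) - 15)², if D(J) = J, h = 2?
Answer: 361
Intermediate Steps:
(y(D(h)) - 15)² = (-4 - 15)² = (-19)² = 361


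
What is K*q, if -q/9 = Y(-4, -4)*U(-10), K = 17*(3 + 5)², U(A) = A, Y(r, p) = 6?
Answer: 587520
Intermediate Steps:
K = 1088 (K = 17*8² = 17*64 = 1088)
q = 540 (q = -54*(-10) = -9*(-60) = 540)
K*q = 1088*540 = 587520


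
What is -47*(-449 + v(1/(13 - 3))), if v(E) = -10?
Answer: 21573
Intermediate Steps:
-47*(-449 + v(1/(13 - 3))) = -47*(-449 - 10) = -47*(-459) = 21573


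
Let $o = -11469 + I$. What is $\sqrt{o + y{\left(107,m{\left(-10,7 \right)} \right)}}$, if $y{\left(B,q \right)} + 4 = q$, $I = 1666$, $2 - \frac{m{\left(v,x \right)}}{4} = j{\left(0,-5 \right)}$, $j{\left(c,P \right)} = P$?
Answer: $i \sqrt{9779} \approx 98.889 i$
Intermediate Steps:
$m{\left(v,x \right)} = 28$ ($m{\left(v,x \right)} = 8 - -20 = 8 + 20 = 28$)
$y{\left(B,q \right)} = -4 + q$
$o = -9803$ ($o = -11469 + 1666 = -9803$)
$\sqrt{o + y{\left(107,m{\left(-10,7 \right)} \right)}} = \sqrt{-9803 + \left(-4 + 28\right)} = \sqrt{-9803 + 24} = \sqrt{-9779} = i \sqrt{9779}$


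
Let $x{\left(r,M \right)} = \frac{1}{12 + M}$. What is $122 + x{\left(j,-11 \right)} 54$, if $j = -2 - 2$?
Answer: $176$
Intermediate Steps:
$j = -4$ ($j = -2 - 2 = -4$)
$122 + x{\left(j,-11 \right)} 54 = 122 + \frac{1}{12 - 11} \cdot 54 = 122 + 1^{-1} \cdot 54 = 122 + 1 \cdot 54 = 122 + 54 = 176$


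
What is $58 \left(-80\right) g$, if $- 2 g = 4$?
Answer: $9280$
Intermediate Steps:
$g = -2$ ($g = \left(- \frac{1}{2}\right) 4 = -2$)
$58 \left(-80\right) g = 58 \left(-80\right) \left(-2\right) = \left(-4640\right) \left(-2\right) = 9280$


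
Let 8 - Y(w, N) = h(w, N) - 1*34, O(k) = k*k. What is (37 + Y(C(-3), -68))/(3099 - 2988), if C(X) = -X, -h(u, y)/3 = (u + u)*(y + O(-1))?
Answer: -1127/111 ≈ -10.153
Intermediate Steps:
O(k) = k²
h(u, y) = -6*u*(1 + y) (h(u, y) = -3*(u + u)*(y + (-1)²) = -3*2*u*(y + 1) = -3*2*u*(1 + y) = -6*u*(1 + y))
Y(w, N) = 42 + 6*w*(1 + N) (Y(w, N) = 8 - (-6*w*(1 + N) - 1*34) = 8 - (-6*w*(1 + N) - 34) = 8 - (-34 - 6*w*(1 + N)) = 8 + (34 + 6*w*(1 + N)) = 42 + 6*w*(1 + N))
(37 + Y(C(-3), -68))/(3099 - 2988) = (37 + (42 + 6*(-1*(-3))*(1 - 68)))/(3099 - 2988) = (37 + (42 + 6*3*(-67)))/111 = (37 + (42 - 1206))*(1/111) = (37 - 1164)*(1/111) = -1127*1/111 = -1127/111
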